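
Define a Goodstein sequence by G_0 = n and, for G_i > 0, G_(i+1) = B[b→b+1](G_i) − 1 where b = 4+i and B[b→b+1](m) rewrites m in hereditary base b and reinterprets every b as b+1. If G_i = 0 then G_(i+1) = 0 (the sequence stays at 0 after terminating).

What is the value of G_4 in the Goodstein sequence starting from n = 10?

[0] 10 ≡ 2·4 + 2 (base 4). Lift 5: 12. −1: 11.
[1] 11 ≡ 2·5 + 1 (base 5). Lift 6: 13. −1: 12.
[2] 12 ≡ 2·6 (base 6). Lift 7: 14. −1: 13.
[3] 13 ≡ 7 + 6 (base 7). Lift 8: 14. −1: 13.
[4] 13 ≡ 8 + 5 (base 8). Lift 9: 14. −1: 13.

13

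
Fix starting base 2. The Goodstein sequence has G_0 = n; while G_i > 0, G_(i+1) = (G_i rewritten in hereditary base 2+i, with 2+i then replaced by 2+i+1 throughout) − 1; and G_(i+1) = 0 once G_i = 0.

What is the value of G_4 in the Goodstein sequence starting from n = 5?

775

G_0 = 5. HB_2(5) = 2^2 + 1. Bump = 28. G_1 = 27.
G_1 = 27. HB_3(27) = 3^3. Bump = 256. G_2 = 255.
G_2 = 255. HB_4(255) = 3·4^3 + 3·4^2 + 3·4 + 3. Bump = 468. G_3 = 467.
G_3 = 467. HB_5(467) = 3·5^3 + 3·5^2 + 3·5 + 2. Bump = 776. G_4 = 775.
G_4 = 775. HB_6(775) = 3·6^3 + 3·6^2 + 3·6 + 1. Bump = 1198. G_5 = 1197.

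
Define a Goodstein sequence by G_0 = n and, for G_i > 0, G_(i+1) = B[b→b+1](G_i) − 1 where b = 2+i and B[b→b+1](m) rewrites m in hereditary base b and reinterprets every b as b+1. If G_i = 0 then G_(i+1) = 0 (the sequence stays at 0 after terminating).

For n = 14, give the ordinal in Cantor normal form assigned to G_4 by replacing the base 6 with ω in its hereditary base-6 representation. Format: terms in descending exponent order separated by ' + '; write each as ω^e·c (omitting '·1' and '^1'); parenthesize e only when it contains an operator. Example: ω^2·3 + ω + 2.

ω^(ω + 1) + ω^5·5 + ω^4·5 + ω^3·5 + ω^2·5 + ω·5 + 5

G_0 = 14. HB_2(14) = 2^(2 + 1) + 2^2 + 2. Bump = 111. G_1 = 110.
G_1 = 110. HB_3(110) = 3^(3 + 1) + 3^3 + 2. Bump = 1282. G_2 = 1281.
G_2 = 1281. HB_4(1281) = 4^(4 + 1) + 4^4 + 1. Bump = 18751. G_3 = 18750.
G_3 = 18750. HB_5(18750) = 5^(5 + 1) + 5^5. Bump = 326592. G_4 = 326591.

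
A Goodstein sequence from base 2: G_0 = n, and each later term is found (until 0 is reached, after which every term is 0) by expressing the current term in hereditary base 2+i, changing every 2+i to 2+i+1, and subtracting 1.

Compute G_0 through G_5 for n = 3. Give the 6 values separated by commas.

3, 3, 3, 2, 1, 0

G_0 = 3. HB_2(3) = 2 + 1. Bump = 4. G_1 = 3.
G_1 = 3. HB_3(3) = 3. Bump = 4. G_2 = 3.
G_2 = 3. HB_4(3) = 3. Bump = 3. G_3 = 2.
G_3 = 2. HB_5(2) = 2. Bump = 2. G_4 = 1.
G_4 = 1. HB_6(1) = 1. Bump = 1. G_5 = 0.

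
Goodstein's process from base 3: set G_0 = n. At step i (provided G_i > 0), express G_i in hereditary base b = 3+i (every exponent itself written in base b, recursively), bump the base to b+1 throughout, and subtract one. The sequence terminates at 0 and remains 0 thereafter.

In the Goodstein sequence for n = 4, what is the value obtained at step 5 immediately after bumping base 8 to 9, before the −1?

1

G_0 = 4. HB_3(4) = 3 + 1. Bump = 5. G_1 = 4.
G_1 = 4. HB_4(4) = 4. Bump = 5. G_2 = 4.
G_2 = 4. HB_5(4) = 4. Bump = 4. G_3 = 3.
G_3 = 3. HB_6(3) = 3. Bump = 3. G_4 = 2.
G_4 = 2. HB_7(2) = 2. Bump = 2. G_5 = 1.
G_5 = 1. HB_8(1) = 1. Bump = 1. G_6 = 0.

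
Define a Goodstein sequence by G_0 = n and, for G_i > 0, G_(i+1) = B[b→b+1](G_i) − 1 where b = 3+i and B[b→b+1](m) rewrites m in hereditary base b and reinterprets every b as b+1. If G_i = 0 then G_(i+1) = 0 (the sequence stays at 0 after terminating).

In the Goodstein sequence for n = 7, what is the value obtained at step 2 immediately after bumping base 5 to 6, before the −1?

10

base 3: 7 = 2·3 + 1; at 4: 2·4 + 1 = 9; next = 8
base 4: 8 = 2·4; at 5: 2·5 = 10; next = 9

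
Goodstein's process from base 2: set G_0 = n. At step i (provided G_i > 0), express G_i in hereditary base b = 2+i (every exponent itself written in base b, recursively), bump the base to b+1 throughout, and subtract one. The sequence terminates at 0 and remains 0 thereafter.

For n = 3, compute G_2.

3

step 0: 3 = 2 + 1; sub 3 for 2: 3 + 1; = 4; G_1 = 4−1 = 3
step 1: 3 = 3; sub 4 for 3: 4; = 4; G_2 = 4−1 = 3
step 2: 3 = 3; sub 5 for 4: 3; = 3; G_3 = 3−1 = 2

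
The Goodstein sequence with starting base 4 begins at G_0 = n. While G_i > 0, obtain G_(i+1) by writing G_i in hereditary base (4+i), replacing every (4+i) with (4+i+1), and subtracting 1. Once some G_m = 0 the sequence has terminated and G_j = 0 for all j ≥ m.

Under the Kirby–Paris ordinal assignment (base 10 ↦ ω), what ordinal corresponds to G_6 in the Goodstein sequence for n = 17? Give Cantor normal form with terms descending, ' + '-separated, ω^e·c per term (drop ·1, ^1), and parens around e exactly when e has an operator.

ω·5 + 1

i=0: 17 = 4^2 + 1 (b=4); 4→5: 5^2 + 1 = 26; 26−1 = 25
i=1: 25 = 5^2 (b=5); 5→6: 6^2 = 36; 36−1 = 35
i=2: 35 = 5·6 + 5 (b=6); 6→7: 5·7 + 5 = 40; 40−1 = 39
i=3: 39 = 5·7 + 4 (b=7); 7→8: 5·8 + 4 = 44; 44−1 = 43
i=4: 43 = 5·8 + 3 (b=8); 8→9: 5·9 + 3 = 48; 48−1 = 47
i=5: 47 = 5·9 + 2 (b=9); 9→10: 5·10 + 2 = 52; 52−1 = 51
i=6: 51 = 5·10 + 1 (b=10); 10→11: 5·11 + 1 = 56; 56−1 = 55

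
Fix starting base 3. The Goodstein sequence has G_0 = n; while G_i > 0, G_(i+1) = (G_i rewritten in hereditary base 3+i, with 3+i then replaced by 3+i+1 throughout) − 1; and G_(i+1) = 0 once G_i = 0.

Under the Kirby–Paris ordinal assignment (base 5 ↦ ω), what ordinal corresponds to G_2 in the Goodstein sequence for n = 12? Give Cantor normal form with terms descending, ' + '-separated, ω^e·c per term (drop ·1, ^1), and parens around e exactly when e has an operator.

i=0: 12 = 3^2 + 3 (b=3); 3→4: 4^2 + 4 = 20; 20−1 = 19
i=1: 19 = 4^2 + 3 (b=4); 4→5: 5^2 + 3 = 28; 28−1 = 27
i=2: 27 = 5^2 + 2 (b=5); 5→6: 6^2 + 2 = 38; 38−1 = 37

ω^2 + 2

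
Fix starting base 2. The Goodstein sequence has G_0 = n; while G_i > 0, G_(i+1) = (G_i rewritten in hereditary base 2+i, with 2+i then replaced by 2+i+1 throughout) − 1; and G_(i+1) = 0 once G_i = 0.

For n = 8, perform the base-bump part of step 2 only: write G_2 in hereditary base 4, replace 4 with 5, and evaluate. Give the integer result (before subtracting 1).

6311

i=0: 8 = 2^(2 + 1) (b=2); 2→3: 3^(3 + 1) = 81; 81−1 = 80
i=1: 80 = 2·3^3 + 2·3^2 + 2·3 + 2 (b=3); 3→4: 2·4^4 + 2·4^2 + 2·4 + 2 = 554; 554−1 = 553
i=2: 553 = 2·4^4 + 2·4^2 + 2·4 + 1 (b=4); 4→5: 2·5^5 + 2·5^2 + 2·5 + 1 = 6311; 6311−1 = 6310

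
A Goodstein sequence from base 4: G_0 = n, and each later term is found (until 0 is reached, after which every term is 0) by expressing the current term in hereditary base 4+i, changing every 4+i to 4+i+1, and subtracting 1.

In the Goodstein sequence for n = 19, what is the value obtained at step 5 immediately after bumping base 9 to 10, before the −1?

base 4: 19 = 4^2 + 3; at 5: 5^2 + 3 = 28; next = 27
base 5: 27 = 5^2 + 2; at 6: 6^2 + 2 = 38; next = 37
base 6: 37 = 6^2 + 1; at 7: 7^2 + 1 = 50; next = 49
base 7: 49 = 7^2; at 8: 8^2 = 64; next = 63
base 8: 63 = 7·8 + 7; at 9: 7·9 + 7 = 70; next = 69
base 9: 69 = 7·9 + 6; at 10: 7·10 + 6 = 76; next = 75

76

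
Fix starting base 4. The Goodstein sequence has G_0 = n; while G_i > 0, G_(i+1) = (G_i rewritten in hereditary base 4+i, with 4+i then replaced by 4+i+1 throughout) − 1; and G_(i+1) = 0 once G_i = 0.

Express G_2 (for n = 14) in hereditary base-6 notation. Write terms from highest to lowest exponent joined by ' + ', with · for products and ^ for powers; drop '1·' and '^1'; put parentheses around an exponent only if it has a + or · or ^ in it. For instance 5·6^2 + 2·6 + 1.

3·6

base 4: 14 = 3·4 + 2; at 5: 3·5 + 2 = 17; next = 16
base 5: 16 = 3·5 + 1; at 6: 3·6 + 1 = 19; next = 18
base 6: 18 = 3·6; at 7: 3·7 = 21; next = 20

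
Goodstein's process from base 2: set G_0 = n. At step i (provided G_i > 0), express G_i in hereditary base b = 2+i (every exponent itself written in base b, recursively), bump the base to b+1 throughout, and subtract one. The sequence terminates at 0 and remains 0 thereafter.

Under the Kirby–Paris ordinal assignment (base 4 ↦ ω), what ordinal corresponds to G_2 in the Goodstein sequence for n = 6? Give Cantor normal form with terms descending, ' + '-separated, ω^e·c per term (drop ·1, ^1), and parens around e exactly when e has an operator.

step 0: 6 = 2^2 + 2; sub 3 for 2: 3^3 + 3; = 30; G_1 = 30−1 = 29
step 1: 29 = 3^3 + 2; sub 4 for 3: 4^4 + 2; = 258; G_2 = 258−1 = 257
step 2: 257 = 4^4 + 1; sub 5 for 4: 5^5 + 1; = 3126; G_3 = 3126−1 = 3125

ω^ω + 1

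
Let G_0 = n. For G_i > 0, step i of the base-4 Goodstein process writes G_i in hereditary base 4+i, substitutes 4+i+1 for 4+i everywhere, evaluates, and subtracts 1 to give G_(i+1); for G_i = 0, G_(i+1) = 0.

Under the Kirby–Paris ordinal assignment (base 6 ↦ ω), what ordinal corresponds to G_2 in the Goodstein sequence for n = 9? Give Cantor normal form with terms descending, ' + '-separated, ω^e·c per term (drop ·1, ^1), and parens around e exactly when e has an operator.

ω + 5

[0] 9 ≡ 2·4 + 1 (base 4). Lift 5: 11. −1: 10.
[1] 10 ≡ 2·5 (base 5). Lift 6: 12. −1: 11.
[2] 11 ≡ 6 + 5 (base 6). Lift 7: 12. −1: 11.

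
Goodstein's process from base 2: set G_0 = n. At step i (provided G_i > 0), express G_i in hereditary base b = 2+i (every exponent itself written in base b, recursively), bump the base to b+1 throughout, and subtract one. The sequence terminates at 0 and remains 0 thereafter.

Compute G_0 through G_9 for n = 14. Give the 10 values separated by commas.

14, 110, 1281, 18750, 326591, 5862840, 134404971, 3487116548, 100000555551, 3138429262496

(0) 14|_2 = 2^(2 + 1) + 2^2 + 2 ↦ 3^(3 + 1) + 3^3 + 3|_3 = 111 ⇒ 110
(1) 110|_3 = 3^(3 + 1) + 3^3 + 2 ↦ 4^(4 + 1) + 4^4 + 2|_4 = 1282 ⇒ 1281
(2) 1281|_4 = 4^(4 + 1) + 4^4 + 1 ↦ 5^(5 + 1) + 5^5 + 1|_5 = 18751 ⇒ 18750
(3) 18750|_5 = 5^(5 + 1) + 5^5 ↦ 6^(6 + 1) + 6^6|_6 = 326592 ⇒ 326591
(4) 326591|_6 = 6^(6 + 1) + 5·6^5 + 5·6^4 + 5·6^3 + 5·6^2 + 5·6 + 5 ↦ 7^(7 + 1) + 5·7^5 + 5·7^4 + 5·7^3 + 5·7^2 + 5·7 + 5|_7 = 5862841 ⇒ 5862840
(5) 5862840|_7 = 7^(7 + 1) + 5·7^5 + 5·7^4 + 5·7^3 + 5·7^2 + 5·7 + 4 ↦ 8^(8 + 1) + 5·8^5 + 5·8^4 + 5·8^3 + 5·8^2 + 5·8 + 4|_8 = 134404972 ⇒ 134404971
(6) 134404971|_8 = 8^(8 + 1) + 5·8^5 + 5·8^4 + 5·8^3 + 5·8^2 + 5·8 + 3 ↦ 9^(9 + 1) + 5·9^5 + 5·9^4 + 5·9^3 + 5·9^2 + 5·9 + 3|_9 = 3487116549 ⇒ 3487116548
(7) 3487116548|_9 = 9^(9 + 1) + 5·9^5 + 5·9^4 + 5·9^3 + 5·9^2 + 5·9 + 2 ↦ 10^(10 + 1) + 5·10^5 + 5·10^4 + 5·10^3 + 5·10^2 + 5·10 + 2|_10 = 100000555552 ⇒ 100000555551
(8) 100000555551|_10 = 10^(10 + 1) + 5·10^5 + 5·10^4 + 5·10^3 + 5·10^2 + 5·10 + 1 ↦ 11^(11 + 1) + 5·11^5 + 5·11^4 + 5·11^3 + 5·11^2 + 5·11 + 1|_11 = 3138429262497 ⇒ 3138429262496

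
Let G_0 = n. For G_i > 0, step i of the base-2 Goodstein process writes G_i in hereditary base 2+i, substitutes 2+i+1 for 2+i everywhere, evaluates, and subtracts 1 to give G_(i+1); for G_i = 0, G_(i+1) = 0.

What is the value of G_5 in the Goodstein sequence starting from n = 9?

G_0 = 9. HB_2(9) = 2^(2 + 1) + 1. Bump = 82. G_1 = 81.
G_1 = 81. HB_3(81) = 3^(3 + 1). Bump = 1024. G_2 = 1023.
G_2 = 1023. HB_4(1023) = 3·4^4 + 3·4^3 + 3·4^2 + 3·4 + 3. Bump = 9843. G_3 = 9842.
G_3 = 9842. HB_5(9842) = 3·5^5 + 3·5^3 + 3·5^2 + 3·5 + 2. Bump = 140744. G_4 = 140743.
G_4 = 140743. HB_6(140743) = 3·6^6 + 3·6^3 + 3·6^2 + 3·6 + 1. Bump = 2471827. G_5 = 2471826.
G_5 = 2471826. HB_7(2471826) = 3·7^7 + 3·7^3 + 3·7^2 + 3·7. Bump = 50333400. G_6 = 50333399.

2471826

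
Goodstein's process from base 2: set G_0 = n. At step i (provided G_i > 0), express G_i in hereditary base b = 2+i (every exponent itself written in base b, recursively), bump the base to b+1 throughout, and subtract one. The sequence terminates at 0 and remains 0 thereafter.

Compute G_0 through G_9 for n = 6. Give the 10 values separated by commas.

6, 29, 257, 3125, 46655, 98039, 187243, 332147, 555551, 885775

(0) 6|_2 = 2^2 + 2 ↦ 3^3 + 3|_3 = 30 ⇒ 29
(1) 29|_3 = 3^3 + 2 ↦ 4^4 + 2|_4 = 258 ⇒ 257
(2) 257|_4 = 4^4 + 1 ↦ 5^5 + 1|_5 = 3126 ⇒ 3125
(3) 3125|_5 = 5^5 ↦ 6^6|_6 = 46656 ⇒ 46655
(4) 46655|_6 = 5·6^5 + 5·6^4 + 5·6^3 + 5·6^2 + 5·6 + 5 ↦ 5·7^5 + 5·7^4 + 5·7^3 + 5·7^2 + 5·7 + 5|_7 = 98040 ⇒ 98039
(5) 98039|_7 = 5·7^5 + 5·7^4 + 5·7^3 + 5·7^2 + 5·7 + 4 ↦ 5·8^5 + 5·8^4 + 5·8^3 + 5·8^2 + 5·8 + 4|_8 = 187244 ⇒ 187243
(6) 187243|_8 = 5·8^5 + 5·8^4 + 5·8^3 + 5·8^2 + 5·8 + 3 ↦ 5·9^5 + 5·9^4 + 5·9^3 + 5·9^2 + 5·9 + 3|_9 = 332148 ⇒ 332147
(7) 332147|_9 = 5·9^5 + 5·9^4 + 5·9^3 + 5·9^2 + 5·9 + 2 ↦ 5·10^5 + 5·10^4 + 5·10^3 + 5·10^2 + 5·10 + 2|_10 = 555552 ⇒ 555551
(8) 555551|_10 = 5·10^5 + 5·10^4 + 5·10^3 + 5·10^2 + 5·10 + 1 ↦ 5·11^5 + 5·11^4 + 5·11^3 + 5·11^2 + 5·11 + 1|_11 = 885776 ⇒ 885775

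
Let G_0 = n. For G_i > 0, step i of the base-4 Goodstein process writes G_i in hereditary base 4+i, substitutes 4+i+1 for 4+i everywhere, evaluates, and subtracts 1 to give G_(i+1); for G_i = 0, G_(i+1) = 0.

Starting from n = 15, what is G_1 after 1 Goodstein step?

(0) 15|_4 = 3·4 + 3 ↦ 3·5 + 3|_5 = 18 ⇒ 17
(1) 17|_5 = 3·5 + 2 ↦ 3·6 + 2|_6 = 20 ⇒ 19

17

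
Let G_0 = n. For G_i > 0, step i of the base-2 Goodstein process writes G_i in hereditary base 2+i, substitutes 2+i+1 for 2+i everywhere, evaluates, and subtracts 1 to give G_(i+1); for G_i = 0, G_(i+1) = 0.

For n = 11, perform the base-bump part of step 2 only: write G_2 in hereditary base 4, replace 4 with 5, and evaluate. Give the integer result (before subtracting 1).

[0] 11 ≡ 2^(2 + 1) + 2 + 1 (base 2). Lift 3: 85. −1: 84.
[1] 84 ≡ 3^(3 + 1) + 3 (base 3). Lift 4: 1028. −1: 1027.
[2] 1027 ≡ 4^(4 + 1) + 3 (base 4). Lift 5: 15628. −1: 15627.

15628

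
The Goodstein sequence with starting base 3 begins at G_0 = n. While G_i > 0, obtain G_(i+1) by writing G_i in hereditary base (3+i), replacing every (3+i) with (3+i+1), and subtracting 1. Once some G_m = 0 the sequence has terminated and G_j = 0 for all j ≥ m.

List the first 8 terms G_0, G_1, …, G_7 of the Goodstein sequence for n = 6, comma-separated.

G_0 = 6. HB_3(6) = 2·3. Bump = 8. G_1 = 7.
G_1 = 7. HB_4(7) = 4 + 3. Bump = 8. G_2 = 7.
G_2 = 7. HB_5(7) = 5 + 2. Bump = 8. G_3 = 7.
G_3 = 7. HB_6(7) = 6 + 1. Bump = 8. G_4 = 7.
G_4 = 7. HB_7(7) = 7. Bump = 8. G_5 = 7.
G_5 = 7. HB_8(7) = 7. Bump = 7. G_6 = 6.
G_6 = 6. HB_9(6) = 6. Bump = 6. G_7 = 5.

6, 7, 7, 7, 7, 7, 6, 5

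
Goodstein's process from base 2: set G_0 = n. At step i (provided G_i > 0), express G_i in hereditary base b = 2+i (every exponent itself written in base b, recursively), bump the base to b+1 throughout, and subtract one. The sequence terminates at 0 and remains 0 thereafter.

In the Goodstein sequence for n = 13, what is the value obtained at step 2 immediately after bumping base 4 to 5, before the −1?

i=0: 13 = 2^(2 + 1) + 2^2 + 1 (b=2); 2→3: 3^(3 + 1) + 3^3 + 1 = 109; 109−1 = 108
i=1: 108 = 3^(3 + 1) + 3^3 (b=3); 3→4: 4^(4 + 1) + 4^4 = 1280; 1280−1 = 1279
i=2: 1279 = 4^(4 + 1) + 3·4^3 + 3·4^2 + 3·4 + 3 (b=4); 4→5: 5^(5 + 1) + 3·5^3 + 3·5^2 + 3·5 + 3 = 16093; 16093−1 = 16092

16093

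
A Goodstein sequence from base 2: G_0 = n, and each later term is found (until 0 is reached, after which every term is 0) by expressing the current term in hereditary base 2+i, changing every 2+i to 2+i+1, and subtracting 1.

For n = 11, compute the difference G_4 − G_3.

264310

(0) 11|_2 = 2^(2 + 1) + 2 + 1 ↦ 3^(3 + 1) + 3 + 1|_3 = 85 ⇒ 84
(1) 84|_3 = 3^(3 + 1) + 3 ↦ 4^(4 + 1) + 4|_4 = 1028 ⇒ 1027
(2) 1027|_4 = 4^(4 + 1) + 3 ↦ 5^(5 + 1) + 3|_5 = 15628 ⇒ 15627
(3) 15627|_5 = 5^(5 + 1) + 2 ↦ 6^(6 + 1) + 2|_6 = 279938 ⇒ 279937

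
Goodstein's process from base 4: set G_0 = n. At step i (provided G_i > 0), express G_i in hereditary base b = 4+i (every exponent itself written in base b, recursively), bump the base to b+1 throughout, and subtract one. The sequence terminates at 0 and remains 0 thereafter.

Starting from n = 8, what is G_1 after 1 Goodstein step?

9

i=0: 8 = 2·4 (b=4); 4→5: 2·5 = 10; 10−1 = 9
i=1: 9 = 5 + 4 (b=5); 5→6: 6 + 4 = 10; 10−1 = 9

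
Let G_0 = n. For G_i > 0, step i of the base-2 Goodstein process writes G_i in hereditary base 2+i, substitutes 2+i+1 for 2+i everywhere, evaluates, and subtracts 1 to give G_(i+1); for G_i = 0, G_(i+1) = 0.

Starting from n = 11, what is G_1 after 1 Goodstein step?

11 —HB2→ 2^(2 + 1) + 2 + 1 —bump→ 3^(3 + 1) + 3 + 1 = 85 —(−1)→ 84
84 —HB3→ 3^(3 + 1) + 3 —bump→ 4^(4 + 1) + 4 = 1028 —(−1)→ 1027

84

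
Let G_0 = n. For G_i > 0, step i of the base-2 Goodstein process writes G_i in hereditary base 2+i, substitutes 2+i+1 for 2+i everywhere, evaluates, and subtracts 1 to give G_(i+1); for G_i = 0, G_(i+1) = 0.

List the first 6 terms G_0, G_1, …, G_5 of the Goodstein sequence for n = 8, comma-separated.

8, 80, 553, 6310, 93395, 1647195

G_0=8  [base 2] 2^(2 + 1)  →[2↦3]→  3^(3 + 1) = 81  −1 ⇒ G_1=80
G_1=80  [base 3] 2·3^3 + 2·3^2 + 2·3 + 2  →[3↦4]→  2·4^4 + 2·4^2 + 2·4 + 2 = 554  −1 ⇒ G_2=553
G_2=553  [base 4] 2·4^4 + 2·4^2 + 2·4 + 1  →[4↦5]→  2·5^5 + 2·5^2 + 2·5 + 1 = 6311  −1 ⇒ G_3=6310
G_3=6310  [base 5] 2·5^5 + 2·5^2 + 2·5  →[5↦6]→  2·6^6 + 2·6^2 + 2·6 = 93396  −1 ⇒ G_4=93395
G_4=93395  [base 6] 2·6^6 + 2·6^2 + 6 + 5  →[6↦7]→  2·7^7 + 2·7^2 + 7 + 5 = 1647196  −1 ⇒ G_5=1647195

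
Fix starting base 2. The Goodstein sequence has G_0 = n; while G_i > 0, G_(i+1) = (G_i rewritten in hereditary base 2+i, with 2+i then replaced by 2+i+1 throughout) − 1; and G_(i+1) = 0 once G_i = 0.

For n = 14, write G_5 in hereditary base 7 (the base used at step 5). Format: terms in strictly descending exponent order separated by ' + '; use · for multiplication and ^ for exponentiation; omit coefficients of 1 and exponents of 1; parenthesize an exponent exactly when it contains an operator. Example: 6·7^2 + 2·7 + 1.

base 2: 14 = 2^(2 + 1) + 2^2 + 2; at 3: 3^(3 + 1) + 3^3 + 3 = 111; next = 110
base 3: 110 = 3^(3 + 1) + 3^3 + 2; at 4: 4^(4 + 1) + 4^4 + 2 = 1282; next = 1281
base 4: 1281 = 4^(4 + 1) + 4^4 + 1; at 5: 5^(5 + 1) + 5^5 + 1 = 18751; next = 18750
base 5: 18750 = 5^(5 + 1) + 5^5; at 6: 6^(6 + 1) + 6^6 = 326592; next = 326591
base 6: 326591 = 6^(6 + 1) + 5·6^5 + 5·6^4 + 5·6^3 + 5·6^2 + 5·6 + 5; at 7: 7^(7 + 1) + 5·7^5 + 5·7^4 + 5·7^3 + 5·7^2 + 5·7 + 5 = 5862841; next = 5862840
base 7: 5862840 = 7^(7 + 1) + 5·7^5 + 5·7^4 + 5·7^3 + 5·7^2 + 5·7 + 4; at 8: 8^(8 + 1) + 5·8^5 + 5·8^4 + 5·8^3 + 5·8^2 + 5·8 + 4 = 134404972; next = 134404971

7^(7 + 1) + 5·7^5 + 5·7^4 + 5·7^3 + 5·7^2 + 5·7 + 4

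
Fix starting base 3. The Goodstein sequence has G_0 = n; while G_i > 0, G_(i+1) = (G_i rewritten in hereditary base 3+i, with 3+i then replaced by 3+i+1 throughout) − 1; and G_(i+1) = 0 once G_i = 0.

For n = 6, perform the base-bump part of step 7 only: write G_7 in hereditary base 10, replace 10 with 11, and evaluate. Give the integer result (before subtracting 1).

5

i=0: 6 = 2·3 (b=3); 3→4: 2·4 = 8; 8−1 = 7
i=1: 7 = 4 + 3 (b=4); 4→5: 5 + 3 = 8; 8−1 = 7
i=2: 7 = 5 + 2 (b=5); 5→6: 6 + 2 = 8; 8−1 = 7
i=3: 7 = 6 + 1 (b=6); 6→7: 7 + 1 = 8; 8−1 = 7
i=4: 7 = 7 (b=7); 7→8: 8 = 8; 8−1 = 7
i=5: 7 = 7 (b=8); 8→9: 7 = 7; 7−1 = 6
i=6: 6 = 6 (b=9); 9→10: 6 = 6; 6−1 = 5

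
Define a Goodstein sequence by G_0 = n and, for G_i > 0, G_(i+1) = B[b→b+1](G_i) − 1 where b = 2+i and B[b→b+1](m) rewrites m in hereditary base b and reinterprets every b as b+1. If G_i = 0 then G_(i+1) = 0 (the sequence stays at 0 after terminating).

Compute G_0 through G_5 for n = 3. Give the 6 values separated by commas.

base 2: 3 = 2 + 1; at 3: 3 + 1 = 4; next = 3
base 3: 3 = 3; at 4: 4 = 4; next = 3
base 4: 3 = 3; at 5: 3 = 3; next = 2
base 5: 2 = 2; at 6: 2 = 2; next = 1
base 6: 1 = 1; at 7: 1 = 1; next = 0

3, 3, 3, 2, 1, 0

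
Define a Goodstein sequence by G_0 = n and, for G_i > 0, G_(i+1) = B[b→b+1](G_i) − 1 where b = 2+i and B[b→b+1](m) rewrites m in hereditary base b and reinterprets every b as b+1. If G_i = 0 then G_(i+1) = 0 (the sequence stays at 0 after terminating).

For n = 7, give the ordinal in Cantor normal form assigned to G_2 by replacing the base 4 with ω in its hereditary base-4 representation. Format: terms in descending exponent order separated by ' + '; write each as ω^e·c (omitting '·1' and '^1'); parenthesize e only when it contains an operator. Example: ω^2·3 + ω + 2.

[0] 7 ≡ 2^2 + 2 + 1 (base 2). Lift 3: 31. −1: 30.
[1] 30 ≡ 3^3 + 3 (base 3). Lift 4: 260. −1: 259.

ω^ω + 3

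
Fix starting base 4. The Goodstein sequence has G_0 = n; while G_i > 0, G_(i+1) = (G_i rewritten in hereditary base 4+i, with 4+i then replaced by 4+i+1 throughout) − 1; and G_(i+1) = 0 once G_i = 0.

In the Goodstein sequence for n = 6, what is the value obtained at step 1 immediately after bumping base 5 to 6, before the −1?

7

6 —HB4→ 4 + 2 —bump→ 5 + 2 = 7 —(−1)→ 6
6 —HB5→ 5 + 1 —bump→ 6 + 1 = 7 —(−1)→ 6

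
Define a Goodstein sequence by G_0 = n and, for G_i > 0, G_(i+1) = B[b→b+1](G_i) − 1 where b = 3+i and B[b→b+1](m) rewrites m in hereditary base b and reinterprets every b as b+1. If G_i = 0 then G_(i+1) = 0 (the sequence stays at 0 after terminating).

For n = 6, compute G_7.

5

6 —HB3→ 2·3 —bump→ 2·4 = 8 —(−1)→ 7
7 —HB4→ 4 + 3 —bump→ 5 + 3 = 8 —(−1)→ 7
7 —HB5→ 5 + 2 —bump→ 6 + 2 = 8 —(−1)→ 7
7 —HB6→ 6 + 1 —bump→ 7 + 1 = 8 —(−1)→ 7
7 —HB7→ 7 —bump→ 8 = 8 —(−1)→ 7
7 —HB8→ 7 —bump→ 7 = 7 —(−1)→ 6
6 —HB9→ 6 —bump→ 6 = 6 —(−1)→ 5
5 —HB10→ 5 —bump→ 5 = 5 —(−1)→ 4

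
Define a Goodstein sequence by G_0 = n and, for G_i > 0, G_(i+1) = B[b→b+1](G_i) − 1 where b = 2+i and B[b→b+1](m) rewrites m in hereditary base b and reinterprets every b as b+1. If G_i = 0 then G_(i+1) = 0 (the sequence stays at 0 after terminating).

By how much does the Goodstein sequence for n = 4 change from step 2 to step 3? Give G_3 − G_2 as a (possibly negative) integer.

19

G_0 = 4. HB_2(4) = 2^2. Bump = 27. G_1 = 26.
G_1 = 26. HB_3(26) = 2·3^2 + 2·3 + 2. Bump = 42. G_2 = 41.
G_2 = 41. HB_4(41) = 2·4^2 + 2·4 + 1. Bump = 61. G_3 = 60.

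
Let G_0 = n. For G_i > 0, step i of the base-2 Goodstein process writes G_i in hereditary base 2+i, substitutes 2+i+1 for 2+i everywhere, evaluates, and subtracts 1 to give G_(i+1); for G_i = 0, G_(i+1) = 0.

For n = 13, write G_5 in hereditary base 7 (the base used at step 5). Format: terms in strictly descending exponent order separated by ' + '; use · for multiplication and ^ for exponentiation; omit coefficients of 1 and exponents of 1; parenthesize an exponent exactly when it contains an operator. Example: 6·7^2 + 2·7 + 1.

7^(7 + 1) + 3·7^3 + 3·7^2 + 3·7

(0) 13|_2 = 2^(2 + 1) + 2^2 + 1 ↦ 3^(3 + 1) + 3^3 + 1|_3 = 109 ⇒ 108
(1) 108|_3 = 3^(3 + 1) + 3^3 ↦ 4^(4 + 1) + 4^4|_4 = 1280 ⇒ 1279
(2) 1279|_4 = 4^(4 + 1) + 3·4^3 + 3·4^2 + 3·4 + 3 ↦ 5^(5 + 1) + 3·5^3 + 3·5^2 + 3·5 + 3|_5 = 16093 ⇒ 16092
(3) 16092|_5 = 5^(5 + 1) + 3·5^3 + 3·5^2 + 3·5 + 2 ↦ 6^(6 + 1) + 3·6^3 + 3·6^2 + 3·6 + 2|_6 = 280712 ⇒ 280711
(4) 280711|_6 = 6^(6 + 1) + 3·6^3 + 3·6^2 + 3·6 + 1 ↦ 7^(7 + 1) + 3·7^3 + 3·7^2 + 3·7 + 1|_7 = 5765999 ⇒ 5765998
(5) 5765998|_7 = 7^(7 + 1) + 3·7^3 + 3·7^2 + 3·7 ↦ 8^(8 + 1) + 3·8^3 + 3·8^2 + 3·8|_8 = 134219480 ⇒ 134219479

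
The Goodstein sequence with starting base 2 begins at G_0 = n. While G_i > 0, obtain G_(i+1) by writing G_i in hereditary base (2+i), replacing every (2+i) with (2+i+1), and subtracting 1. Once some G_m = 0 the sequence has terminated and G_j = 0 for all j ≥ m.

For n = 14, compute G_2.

[0] 14 ≡ 2^(2 + 1) + 2^2 + 2 (base 2). Lift 3: 111. −1: 110.
[1] 110 ≡ 3^(3 + 1) + 3^3 + 2 (base 3). Lift 4: 1282. −1: 1281.
[2] 1281 ≡ 4^(4 + 1) + 4^4 + 1 (base 4). Lift 5: 18751. −1: 18750.

1281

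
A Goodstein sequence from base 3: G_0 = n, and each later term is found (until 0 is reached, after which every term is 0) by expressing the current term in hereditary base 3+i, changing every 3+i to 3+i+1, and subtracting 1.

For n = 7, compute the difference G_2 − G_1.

1

i=0: 7 = 2·3 + 1 (b=3); 3→4: 2·4 + 1 = 9; 9−1 = 8
i=1: 8 = 2·4 (b=4); 4→5: 2·5 = 10; 10−1 = 9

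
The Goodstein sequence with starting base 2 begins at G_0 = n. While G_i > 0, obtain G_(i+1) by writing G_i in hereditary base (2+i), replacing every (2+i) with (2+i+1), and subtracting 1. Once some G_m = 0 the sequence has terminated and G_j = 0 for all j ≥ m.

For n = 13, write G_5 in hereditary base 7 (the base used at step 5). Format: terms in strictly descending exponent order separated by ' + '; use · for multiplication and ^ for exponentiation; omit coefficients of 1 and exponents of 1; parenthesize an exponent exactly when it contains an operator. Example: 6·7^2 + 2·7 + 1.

7^(7 + 1) + 3·7^3 + 3·7^2 + 3·7

step 0: 13 = 2^(2 + 1) + 2^2 + 1; sub 3 for 2: 3^(3 + 1) + 3^3 + 1; = 109; G_1 = 109−1 = 108
step 1: 108 = 3^(3 + 1) + 3^3; sub 4 for 3: 4^(4 + 1) + 4^4; = 1280; G_2 = 1280−1 = 1279
step 2: 1279 = 4^(4 + 1) + 3·4^3 + 3·4^2 + 3·4 + 3; sub 5 for 4: 5^(5 + 1) + 3·5^3 + 3·5^2 + 3·5 + 3; = 16093; G_3 = 16093−1 = 16092
step 3: 16092 = 5^(5 + 1) + 3·5^3 + 3·5^2 + 3·5 + 2; sub 6 for 5: 6^(6 + 1) + 3·6^3 + 3·6^2 + 3·6 + 2; = 280712; G_4 = 280712−1 = 280711
step 4: 280711 = 6^(6 + 1) + 3·6^3 + 3·6^2 + 3·6 + 1; sub 7 for 6: 7^(7 + 1) + 3·7^3 + 3·7^2 + 3·7 + 1; = 5765999; G_5 = 5765999−1 = 5765998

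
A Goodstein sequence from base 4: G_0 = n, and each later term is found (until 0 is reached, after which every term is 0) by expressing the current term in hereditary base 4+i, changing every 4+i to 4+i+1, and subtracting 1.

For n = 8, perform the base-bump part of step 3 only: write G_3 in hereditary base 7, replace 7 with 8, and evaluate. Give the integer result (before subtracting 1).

10

[0] 8 ≡ 2·4 (base 4). Lift 5: 10. −1: 9.
[1] 9 ≡ 5 + 4 (base 5). Lift 6: 10. −1: 9.
[2] 9 ≡ 6 + 3 (base 6). Lift 7: 10. −1: 9.
[3] 9 ≡ 7 + 2 (base 7). Lift 8: 10. −1: 9.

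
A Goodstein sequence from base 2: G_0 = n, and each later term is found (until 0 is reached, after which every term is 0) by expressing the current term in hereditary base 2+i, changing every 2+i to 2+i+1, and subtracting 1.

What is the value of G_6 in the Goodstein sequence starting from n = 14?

134404971

G_0 = 14. HB_2(14) = 2^(2 + 1) + 2^2 + 2. Bump = 111. G_1 = 110.
G_1 = 110. HB_3(110) = 3^(3 + 1) + 3^3 + 2. Bump = 1282. G_2 = 1281.
G_2 = 1281. HB_4(1281) = 4^(4 + 1) + 4^4 + 1. Bump = 18751. G_3 = 18750.
G_3 = 18750. HB_5(18750) = 5^(5 + 1) + 5^5. Bump = 326592. G_4 = 326591.
G_4 = 326591. HB_6(326591) = 6^(6 + 1) + 5·6^5 + 5·6^4 + 5·6^3 + 5·6^2 + 5·6 + 5. Bump = 5862841. G_5 = 5862840.
G_5 = 5862840. HB_7(5862840) = 7^(7 + 1) + 5·7^5 + 5·7^4 + 5·7^3 + 5·7^2 + 5·7 + 4. Bump = 134404972. G_6 = 134404971.
G_6 = 134404971. HB_8(134404971) = 8^(8 + 1) + 5·8^5 + 5·8^4 + 5·8^3 + 5·8^2 + 5·8 + 3. Bump = 3487116549. G_7 = 3487116548.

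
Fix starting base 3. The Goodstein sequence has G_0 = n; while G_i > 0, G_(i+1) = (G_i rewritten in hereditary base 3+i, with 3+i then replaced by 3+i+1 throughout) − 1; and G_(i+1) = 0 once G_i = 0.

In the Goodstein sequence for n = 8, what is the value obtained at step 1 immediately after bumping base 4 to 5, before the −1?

11

base 3: 8 = 2·3 + 2; at 4: 2·4 + 2 = 10; next = 9
base 4: 9 = 2·4 + 1; at 5: 2·5 + 1 = 11; next = 10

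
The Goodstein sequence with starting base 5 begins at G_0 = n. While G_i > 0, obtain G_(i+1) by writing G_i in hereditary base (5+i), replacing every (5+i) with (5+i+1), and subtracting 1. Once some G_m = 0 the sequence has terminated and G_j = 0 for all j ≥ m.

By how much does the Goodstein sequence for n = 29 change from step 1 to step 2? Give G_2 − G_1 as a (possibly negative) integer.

G_0=29  [base 5] 5^2 + 4  →[5↦6]→  6^2 + 4 = 40  −1 ⇒ G_1=39
G_1=39  [base 6] 6^2 + 3  →[6↦7]→  7^2 + 3 = 52  −1 ⇒ G_2=51

12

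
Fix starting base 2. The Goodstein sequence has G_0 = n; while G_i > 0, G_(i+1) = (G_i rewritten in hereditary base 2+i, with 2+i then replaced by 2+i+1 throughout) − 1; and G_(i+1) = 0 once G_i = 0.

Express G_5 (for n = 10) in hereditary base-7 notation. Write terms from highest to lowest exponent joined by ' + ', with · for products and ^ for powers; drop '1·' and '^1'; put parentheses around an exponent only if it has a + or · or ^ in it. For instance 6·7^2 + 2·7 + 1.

5·7^7 + 5·7^5 + 5·7^4 + 5·7^3 + 5·7^2 + 5·7 + 4

10 —HB2→ 2^(2 + 1) + 2 —bump→ 3^(3 + 1) + 3 = 84 —(−1)→ 83
83 —HB3→ 3^(3 + 1) + 2 —bump→ 4^(4 + 1) + 2 = 1026 —(−1)→ 1025
1025 —HB4→ 4^(4 + 1) + 1 —bump→ 5^(5 + 1) + 1 = 15626 —(−1)→ 15625
15625 —HB5→ 5^(5 + 1) —bump→ 6^(6 + 1) = 279936 —(−1)→ 279935
279935 —HB6→ 5·6^6 + 5·6^5 + 5·6^4 + 5·6^3 + 5·6^2 + 5·6 + 5 —bump→ 5·7^7 + 5·7^5 + 5·7^4 + 5·7^3 + 5·7^2 + 5·7 + 5 = 4215755 —(−1)→ 4215754
4215754 —HB7→ 5·7^7 + 5·7^5 + 5·7^4 + 5·7^3 + 5·7^2 + 5·7 + 4 —bump→ 5·8^8 + 5·8^5 + 5·8^4 + 5·8^3 + 5·8^2 + 5·8 + 4 = 84073324 —(−1)→ 84073323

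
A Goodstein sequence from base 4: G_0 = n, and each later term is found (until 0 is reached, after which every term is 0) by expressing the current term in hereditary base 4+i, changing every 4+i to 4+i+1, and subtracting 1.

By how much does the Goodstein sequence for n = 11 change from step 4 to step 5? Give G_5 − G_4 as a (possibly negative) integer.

(0) 11|_4 = 2·4 + 3 ↦ 2·5 + 3|_5 = 13 ⇒ 12
(1) 12|_5 = 2·5 + 2 ↦ 2·6 + 2|_6 = 14 ⇒ 13
(2) 13|_6 = 2·6 + 1 ↦ 2·7 + 1|_7 = 15 ⇒ 14
(3) 14|_7 = 2·7 ↦ 2·8|_8 = 16 ⇒ 15
(4) 15|_8 = 8 + 7 ↦ 9 + 7|_9 = 16 ⇒ 15

0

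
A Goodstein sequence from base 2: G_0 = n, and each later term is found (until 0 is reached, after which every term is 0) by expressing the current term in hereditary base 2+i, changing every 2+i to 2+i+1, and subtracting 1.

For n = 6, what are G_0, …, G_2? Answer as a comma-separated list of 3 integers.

6, 29, 257

G_0 = 6. HB_2(6) = 2^2 + 2. Bump = 30. G_1 = 29.
G_1 = 29. HB_3(29) = 3^3 + 2. Bump = 258. G_2 = 257.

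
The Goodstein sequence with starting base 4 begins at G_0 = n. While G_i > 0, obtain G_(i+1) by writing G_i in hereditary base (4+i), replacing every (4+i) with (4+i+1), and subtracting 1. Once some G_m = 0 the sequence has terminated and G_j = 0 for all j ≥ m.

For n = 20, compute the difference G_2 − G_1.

G_0 = 20. HB_4(20) = 4^2 + 4. Bump = 30. G_1 = 29.
G_1 = 29. HB_5(29) = 5^2 + 4. Bump = 40. G_2 = 39.

10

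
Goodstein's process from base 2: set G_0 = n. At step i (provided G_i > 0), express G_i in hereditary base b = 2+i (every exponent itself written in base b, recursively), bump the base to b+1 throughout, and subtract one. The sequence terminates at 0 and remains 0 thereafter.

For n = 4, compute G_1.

4 —HB2→ 2^2 —bump→ 3^3 = 27 —(−1)→ 26
26 —HB3→ 2·3^2 + 2·3 + 2 —bump→ 2·4^2 + 2·4 + 2 = 42 —(−1)→ 41

26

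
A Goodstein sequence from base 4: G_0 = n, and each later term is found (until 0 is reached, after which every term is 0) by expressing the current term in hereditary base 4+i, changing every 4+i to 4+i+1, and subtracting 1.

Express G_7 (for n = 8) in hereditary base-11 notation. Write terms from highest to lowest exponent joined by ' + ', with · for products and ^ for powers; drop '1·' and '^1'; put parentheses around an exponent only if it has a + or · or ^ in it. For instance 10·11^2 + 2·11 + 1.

8

(0) 8|_4 = 2·4 ↦ 2·5|_5 = 10 ⇒ 9
(1) 9|_5 = 5 + 4 ↦ 6 + 4|_6 = 10 ⇒ 9
(2) 9|_6 = 6 + 3 ↦ 7 + 3|_7 = 10 ⇒ 9
(3) 9|_7 = 7 + 2 ↦ 8 + 2|_8 = 10 ⇒ 9
(4) 9|_8 = 8 + 1 ↦ 9 + 1|_9 = 10 ⇒ 9
(5) 9|_9 = 9 ↦ 10|_10 = 10 ⇒ 9
(6) 9|_10 = 9 ↦ 9|_11 = 9 ⇒ 8
(7) 8|_11 = 8 ↦ 8|_12 = 8 ⇒ 7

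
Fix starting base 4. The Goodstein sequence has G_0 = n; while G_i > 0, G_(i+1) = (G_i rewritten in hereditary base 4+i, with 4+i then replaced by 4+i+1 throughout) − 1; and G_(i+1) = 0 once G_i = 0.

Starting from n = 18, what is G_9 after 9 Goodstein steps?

step 0: 18 = 4^2 + 2; sub 5 for 4: 5^2 + 2; = 27; G_1 = 27−1 = 26
step 1: 26 = 5^2 + 1; sub 6 for 5: 6^2 + 1; = 37; G_2 = 37−1 = 36
step 2: 36 = 6^2; sub 7 for 6: 7^2; = 49; G_3 = 49−1 = 48
step 3: 48 = 6·7 + 6; sub 8 for 7: 6·8 + 6; = 54; G_4 = 54−1 = 53
step 4: 53 = 6·8 + 5; sub 9 for 8: 6·9 + 5; = 59; G_5 = 59−1 = 58
step 5: 58 = 6·9 + 4; sub 10 for 9: 6·10 + 4; = 64; G_6 = 64−1 = 63
step 6: 63 = 6·10 + 3; sub 11 for 10: 6·11 + 3; = 69; G_7 = 69−1 = 68
step 7: 68 = 6·11 + 2; sub 12 for 11: 6·12 + 2; = 74; G_8 = 74−1 = 73
step 8: 73 = 6·12 + 1; sub 13 for 12: 6·13 + 1; = 79; G_9 = 79−1 = 78

78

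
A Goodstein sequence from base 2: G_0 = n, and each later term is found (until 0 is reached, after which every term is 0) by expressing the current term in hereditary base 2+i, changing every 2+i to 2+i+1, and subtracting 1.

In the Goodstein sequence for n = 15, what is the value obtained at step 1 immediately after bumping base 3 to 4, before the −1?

15 —HB2→ 2^(2 + 1) + 2^2 + 2 + 1 —bump→ 3^(3 + 1) + 3^3 + 3 + 1 = 112 —(−1)→ 111
111 —HB3→ 3^(3 + 1) + 3^3 + 3 —bump→ 4^(4 + 1) + 4^4 + 4 = 1284 —(−1)→ 1283

1284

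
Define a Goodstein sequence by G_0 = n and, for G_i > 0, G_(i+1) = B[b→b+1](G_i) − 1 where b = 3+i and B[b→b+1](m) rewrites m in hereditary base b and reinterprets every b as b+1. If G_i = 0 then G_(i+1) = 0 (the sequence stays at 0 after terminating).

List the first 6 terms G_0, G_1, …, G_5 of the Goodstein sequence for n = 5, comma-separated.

5, 5, 5, 5, 4, 3

5 —HB3→ 3 + 2 —bump→ 4 + 2 = 6 —(−1)→ 5
5 —HB4→ 4 + 1 —bump→ 5 + 1 = 6 —(−1)→ 5
5 —HB5→ 5 —bump→ 6 = 6 —(−1)→ 5
5 —HB6→ 5 —bump→ 5 = 5 —(−1)→ 4
4 —HB7→ 4 —bump→ 4 = 4 —(−1)→ 3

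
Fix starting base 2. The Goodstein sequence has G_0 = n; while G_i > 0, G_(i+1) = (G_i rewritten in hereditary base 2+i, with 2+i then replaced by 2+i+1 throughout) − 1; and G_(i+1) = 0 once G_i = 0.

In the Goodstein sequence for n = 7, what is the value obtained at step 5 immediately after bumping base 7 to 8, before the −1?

16777216

G_0 = 7. HB_2(7) = 2^2 + 2 + 1. Bump = 31. G_1 = 30.
G_1 = 30. HB_3(30) = 3^3 + 3. Bump = 260. G_2 = 259.
G_2 = 259. HB_4(259) = 4^4 + 3. Bump = 3128. G_3 = 3127.
G_3 = 3127. HB_5(3127) = 5^5 + 2. Bump = 46658. G_4 = 46657.
G_4 = 46657. HB_6(46657) = 6^6 + 1. Bump = 823544. G_5 = 823543.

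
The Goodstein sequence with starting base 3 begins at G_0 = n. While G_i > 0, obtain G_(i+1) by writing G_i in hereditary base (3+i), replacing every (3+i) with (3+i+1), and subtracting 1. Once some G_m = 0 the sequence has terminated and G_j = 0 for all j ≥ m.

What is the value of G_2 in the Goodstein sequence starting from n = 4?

4

step 0: 4 = 3 + 1; sub 4 for 3: 4 + 1; = 5; G_1 = 5−1 = 4
step 1: 4 = 4; sub 5 for 4: 5; = 5; G_2 = 5−1 = 4
step 2: 4 = 4; sub 6 for 5: 4; = 4; G_3 = 4−1 = 3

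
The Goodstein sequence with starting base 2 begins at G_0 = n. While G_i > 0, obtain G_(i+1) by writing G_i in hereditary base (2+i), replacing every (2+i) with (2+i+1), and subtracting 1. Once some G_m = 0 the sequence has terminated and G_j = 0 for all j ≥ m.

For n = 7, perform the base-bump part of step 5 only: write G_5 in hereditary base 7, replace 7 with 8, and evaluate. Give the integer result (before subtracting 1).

16777216

G_0 = 7. HB_2(7) = 2^2 + 2 + 1. Bump = 31. G_1 = 30.
G_1 = 30. HB_3(30) = 3^3 + 3. Bump = 260. G_2 = 259.
G_2 = 259. HB_4(259) = 4^4 + 3. Bump = 3128. G_3 = 3127.
G_3 = 3127. HB_5(3127) = 5^5 + 2. Bump = 46658. G_4 = 46657.
G_4 = 46657. HB_6(46657) = 6^6 + 1. Bump = 823544. G_5 = 823543.
G_5 = 823543. HB_7(823543) = 7^7. Bump = 16777216. G_6 = 16777215.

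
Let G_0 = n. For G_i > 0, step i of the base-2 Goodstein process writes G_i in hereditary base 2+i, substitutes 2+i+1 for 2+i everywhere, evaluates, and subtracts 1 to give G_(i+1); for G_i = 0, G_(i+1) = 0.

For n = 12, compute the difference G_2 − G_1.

958

i=0: 12 = 2^(2 + 1) + 2^2 (b=2); 2→3: 3^(3 + 1) + 3^3 = 108; 108−1 = 107
i=1: 107 = 3^(3 + 1) + 2·3^2 + 2·3 + 2 (b=3); 3→4: 4^(4 + 1) + 2·4^2 + 2·4 + 2 = 1066; 1066−1 = 1065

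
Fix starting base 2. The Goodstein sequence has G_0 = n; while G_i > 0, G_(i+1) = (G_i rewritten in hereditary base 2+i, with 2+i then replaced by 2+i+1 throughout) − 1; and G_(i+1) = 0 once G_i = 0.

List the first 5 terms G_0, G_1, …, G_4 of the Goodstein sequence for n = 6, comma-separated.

i=0: 6 = 2^2 + 2 (b=2); 2→3: 3^3 + 3 = 30; 30−1 = 29
i=1: 29 = 3^3 + 2 (b=3); 3→4: 4^4 + 2 = 258; 258−1 = 257
i=2: 257 = 4^4 + 1 (b=4); 4→5: 5^5 + 1 = 3126; 3126−1 = 3125
i=3: 3125 = 5^5 (b=5); 5→6: 6^6 = 46656; 46656−1 = 46655

6, 29, 257, 3125, 46655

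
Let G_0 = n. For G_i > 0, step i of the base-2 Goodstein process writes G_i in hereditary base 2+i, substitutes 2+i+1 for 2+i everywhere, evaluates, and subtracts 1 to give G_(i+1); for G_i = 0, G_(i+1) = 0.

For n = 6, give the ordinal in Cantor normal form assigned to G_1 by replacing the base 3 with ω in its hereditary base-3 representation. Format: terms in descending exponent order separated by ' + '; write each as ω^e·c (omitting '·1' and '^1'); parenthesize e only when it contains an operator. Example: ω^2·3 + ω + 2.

step 0: 6 = 2^2 + 2; sub 3 for 2: 3^3 + 3; = 30; G_1 = 30−1 = 29
step 1: 29 = 3^3 + 2; sub 4 for 3: 4^4 + 2; = 258; G_2 = 258−1 = 257

ω^ω + 2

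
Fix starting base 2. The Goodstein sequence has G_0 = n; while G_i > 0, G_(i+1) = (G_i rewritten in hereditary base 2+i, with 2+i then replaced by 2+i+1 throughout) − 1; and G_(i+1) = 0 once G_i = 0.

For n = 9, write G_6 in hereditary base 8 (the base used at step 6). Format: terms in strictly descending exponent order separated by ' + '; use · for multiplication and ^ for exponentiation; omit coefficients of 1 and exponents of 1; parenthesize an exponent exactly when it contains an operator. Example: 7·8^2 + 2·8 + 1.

step 0: 9 = 2^(2 + 1) + 1; sub 3 for 2: 3^(3 + 1) + 1; = 82; G_1 = 82−1 = 81
step 1: 81 = 3^(3 + 1); sub 4 for 3: 4^(4 + 1); = 1024; G_2 = 1024−1 = 1023
step 2: 1023 = 3·4^4 + 3·4^3 + 3·4^2 + 3·4 + 3; sub 5 for 4: 3·5^5 + 3·5^3 + 3·5^2 + 3·5 + 3; = 9843; G_3 = 9843−1 = 9842
step 3: 9842 = 3·5^5 + 3·5^3 + 3·5^2 + 3·5 + 2; sub 6 for 5: 3·6^6 + 3·6^3 + 3·6^2 + 3·6 + 2; = 140744; G_4 = 140744−1 = 140743
step 4: 140743 = 3·6^6 + 3·6^3 + 3·6^2 + 3·6 + 1; sub 7 for 6: 3·7^7 + 3·7^3 + 3·7^2 + 3·7 + 1; = 2471827; G_5 = 2471827−1 = 2471826
step 5: 2471826 = 3·7^7 + 3·7^3 + 3·7^2 + 3·7; sub 8 for 7: 3·8^8 + 3·8^3 + 3·8^2 + 3·8; = 50333400; G_6 = 50333400−1 = 50333399

3·8^8 + 3·8^3 + 3·8^2 + 2·8 + 7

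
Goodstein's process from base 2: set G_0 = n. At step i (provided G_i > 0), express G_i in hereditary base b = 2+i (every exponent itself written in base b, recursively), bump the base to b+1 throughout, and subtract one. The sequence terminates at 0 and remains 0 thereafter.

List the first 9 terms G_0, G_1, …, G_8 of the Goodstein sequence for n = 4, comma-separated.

4, 26, 41, 60, 83, 109, 139, 173, 211

G_0=4  [base 2] 2^2  →[2↦3]→  3^3 = 27  −1 ⇒ G_1=26
G_1=26  [base 3] 2·3^2 + 2·3 + 2  →[3↦4]→  2·4^2 + 2·4 + 2 = 42  −1 ⇒ G_2=41
G_2=41  [base 4] 2·4^2 + 2·4 + 1  →[4↦5]→  2·5^2 + 2·5 + 1 = 61  −1 ⇒ G_3=60
G_3=60  [base 5] 2·5^2 + 2·5  →[5↦6]→  2·6^2 + 2·6 = 84  −1 ⇒ G_4=83
G_4=83  [base 6] 2·6^2 + 6 + 5  →[6↦7]→  2·7^2 + 7 + 5 = 110  −1 ⇒ G_5=109
G_5=109  [base 7] 2·7^2 + 7 + 4  →[7↦8]→  2·8^2 + 8 + 4 = 140  −1 ⇒ G_6=139
G_6=139  [base 8] 2·8^2 + 8 + 3  →[8↦9]→  2·9^2 + 9 + 3 = 174  −1 ⇒ G_7=173
G_7=173  [base 9] 2·9^2 + 9 + 2  →[9↦10]→  2·10^2 + 10 + 2 = 212  −1 ⇒ G_8=211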